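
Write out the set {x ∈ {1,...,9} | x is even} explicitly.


Checking each candidate:
Condition: even numbers in {1,...,9}
Result = {2, 4, 6, 8}

{2, 4, 6, 8}


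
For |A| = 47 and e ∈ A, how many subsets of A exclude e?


Subsets of A avoiding e are subsets of A \ {e}, which has 46 elements.
Count = 2^(n-1) = 2^46
= 70368744177664

Number of subsets avoiding e = 70368744177664


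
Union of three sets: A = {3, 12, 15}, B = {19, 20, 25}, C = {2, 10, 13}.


A ∪ B = {3, 12, 15, 19, 20, 25}
(A ∪ B) ∪ C = {2, 3, 10, 12, 13, 15, 19, 20, 25}

A ∪ B ∪ C = {2, 3, 10, 12, 13, 15, 19, 20, 25}


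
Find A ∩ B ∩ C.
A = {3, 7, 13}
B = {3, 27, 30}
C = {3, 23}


A ∩ B = {3}
(A ∩ B) ∩ C = {3}

A ∩ B ∩ C = {3}


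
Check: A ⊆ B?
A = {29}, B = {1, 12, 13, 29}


A ⊆ B means every element of A is in B.
All elements of A are in B.
So A ⊆ B.

Yes, A ⊆ B


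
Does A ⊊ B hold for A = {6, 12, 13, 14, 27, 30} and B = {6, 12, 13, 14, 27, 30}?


A ⊂ B requires: A ⊆ B AND A ≠ B.
A ⊆ B? Yes
A = B? Yes
A = B, so A is not a PROPER subset.

No, A is not a proper subset of B


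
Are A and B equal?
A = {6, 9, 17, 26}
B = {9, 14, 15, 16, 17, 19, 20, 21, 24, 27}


Two sets are equal iff they have exactly the same elements.
A = {6, 9, 17, 26}
B = {9, 14, 15, 16, 17, 19, 20, 21, 24, 27}
Differences: {6, 14, 15, 16, 19, 20, 21, 24, 26, 27}
A ≠ B

No, A ≠ B


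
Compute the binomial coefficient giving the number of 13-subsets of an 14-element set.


C(n,k) = n! / (k!(n-k)!)
C(14,13) = 14! / (13!1!)
= 14

C(14,13) = 14


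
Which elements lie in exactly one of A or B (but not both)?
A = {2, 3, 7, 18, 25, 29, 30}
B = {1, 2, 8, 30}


A △ B = (A \ B) ∪ (B \ A) = elements in exactly one of A or B
A \ B = {3, 7, 18, 25, 29}
B \ A = {1, 8}
A △ B = {1, 3, 7, 8, 18, 25, 29}

A △ B = {1, 3, 7, 8, 18, 25, 29}


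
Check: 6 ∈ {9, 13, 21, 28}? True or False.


A = {9, 13, 21, 28}
Checking if 6 is in A
6 is not in A → False

6 ∉ A


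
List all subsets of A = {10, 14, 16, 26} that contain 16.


A subset of A contains 16 iff the remaining 3 elements form any subset of A \ {16}.
Count: 2^(n-1) = 2^3 = 8
Subsets containing 16: {16}, {10, 16}, {14, 16}, {16, 26}, {10, 14, 16}, {10, 16, 26}, {14, 16, 26}, {10, 14, 16, 26}

Subsets containing 16 (8 total): {16}, {10, 16}, {14, 16}, {16, 26}, {10, 14, 16}, {10, 16, 26}, {14, 16, 26}, {10, 14, 16, 26}


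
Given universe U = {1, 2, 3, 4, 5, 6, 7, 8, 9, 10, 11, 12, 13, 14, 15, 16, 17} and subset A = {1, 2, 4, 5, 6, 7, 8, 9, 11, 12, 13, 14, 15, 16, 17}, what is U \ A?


Aᶜ = U \ A = elements in U but not in A
U = {1, 2, 3, 4, 5, 6, 7, 8, 9, 10, 11, 12, 13, 14, 15, 16, 17}
A = {1, 2, 4, 5, 6, 7, 8, 9, 11, 12, 13, 14, 15, 16, 17}
Aᶜ = {3, 10}

Aᶜ = {3, 10}


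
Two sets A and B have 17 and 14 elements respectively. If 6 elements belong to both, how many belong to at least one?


|A ∪ B| = |A| + |B| - |A ∩ B|
= 17 + 14 - 6
= 25

|A ∪ B| = 25


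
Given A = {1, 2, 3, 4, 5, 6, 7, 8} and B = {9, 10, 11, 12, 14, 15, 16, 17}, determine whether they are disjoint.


Disjoint means A ∩ B = ∅.
A ∩ B = ∅
A ∩ B = ∅, so A and B are disjoint.

Yes, A and B are disjoint


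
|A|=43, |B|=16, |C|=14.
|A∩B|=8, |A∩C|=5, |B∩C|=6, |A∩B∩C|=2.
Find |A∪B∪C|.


|A∪B∪C| = |A|+|B|+|C| - |A∩B|-|A∩C|-|B∩C| + |A∩B∩C|
= 43+16+14 - 8-5-6 + 2
= 73 - 19 + 2
= 56

|A ∪ B ∪ C| = 56


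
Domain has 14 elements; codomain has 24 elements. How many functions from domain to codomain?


Each of |A| = 14 inputs maps to any of |B| = 24 outputs.
# functions = |B|^|A| = 24^14
= 21035720123168587776

Number of functions = 21035720123168587776


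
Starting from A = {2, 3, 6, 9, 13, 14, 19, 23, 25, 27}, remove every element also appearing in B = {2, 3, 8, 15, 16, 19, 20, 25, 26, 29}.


A \ B = elements in A but not in B
A = {2, 3, 6, 9, 13, 14, 19, 23, 25, 27}
B = {2, 3, 8, 15, 16, 19, 20, 25, 26, 29}
Remove from A any elements in B
A \ B = {6, 9, 13, 14, 23, 27}

A \ B = {6, 9, 13, 14, 23, 27}


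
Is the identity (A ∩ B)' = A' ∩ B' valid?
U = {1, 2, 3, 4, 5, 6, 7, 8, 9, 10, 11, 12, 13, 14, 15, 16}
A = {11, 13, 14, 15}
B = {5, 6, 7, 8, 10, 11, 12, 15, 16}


LHS: A ∩ B = {11, 15}
(A ∩ B)' = U \ (A ∩ B) = {1, 2, 3, 4, 5, 6, 7, 8, 9, 10, 12, 13, 14, 16}
A' = {1, 2, 3, 4, 5, 6, 7, 8, 9, 10, 12, 16}, B' = {1, 2, 3, 4, 9, 13, 14}
Claimed RHS: A' ∩ B' = {1, 2, 3, 4, 9}
Identity is INVALID: LHS = {1, 2, 3, 4, 5, 6, 7, 8, 9, 10, 12, 13, 14, 16} but the RHS claimed here equals {1, 2, 3, 4, 9}. The correct form is (A ∩ B)' = A' ∪ B'.

Identity is invalid: (A ∩ B)' = {1, 2, 3, 4, 5, 6, 7, 8, 9, 10, 12, 13, 14, 16} but A' ∩ B' = {1, 2, 3, 4, 9}. The correct De Morgan law is (A ∩ B)' = A' ∪ B'.


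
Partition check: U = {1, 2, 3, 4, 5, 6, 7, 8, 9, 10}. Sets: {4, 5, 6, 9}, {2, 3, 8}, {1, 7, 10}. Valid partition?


A partition requires: (1) non-empty parts, (2) pairwise disjoint, (3) union = U
Parts: {4, 5, 6, 9}, {2, 3, 8}, {1, 7, 10}
Union of parts: {1, 2, 3, 4, 5, 6, 7, 8, 9, 10}
U = {1, 2, 3, 4, 5, 6, 7, 8, 9, 10}
All non-empty? True
Pairwise disjoint? True
Covers U? True

Yes, valid partition


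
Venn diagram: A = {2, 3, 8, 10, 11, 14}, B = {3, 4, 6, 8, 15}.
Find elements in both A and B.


A = {2, 3, 8, 10, 11, 14}
B = {3, 4, 6, 8, 15}
Region: in both A and B
Elements: {3, 8}

Elements in both A and B: {3, 8}


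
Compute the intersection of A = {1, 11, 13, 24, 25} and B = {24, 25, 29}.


A ∩ B = elements in both A and B
A = {1, 11, 13, 24, 25}
B = {24, 25, 29}
A ∩ B = {24, 25}

A ∩ B = {24, 25}


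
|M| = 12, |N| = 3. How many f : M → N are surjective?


n = |M| = 12, k = |N| = 3. Surjections via inclusion-exclusion:
S(n,k) = Σ(-1)^i × C(k,i) × (k-i)^n, i=0 to k
i=0: (-1)^0×C(3,0)×3^12 = 531441
i=1: (-1)^1×C(3,1)×2^12 = -12288
i=2: (-1)^2×C(3,2)×1^12 = 3
i=3: (-1)^3×C(3,3)×0^12 = 0
Total = 519156

Number of surjections = 519156


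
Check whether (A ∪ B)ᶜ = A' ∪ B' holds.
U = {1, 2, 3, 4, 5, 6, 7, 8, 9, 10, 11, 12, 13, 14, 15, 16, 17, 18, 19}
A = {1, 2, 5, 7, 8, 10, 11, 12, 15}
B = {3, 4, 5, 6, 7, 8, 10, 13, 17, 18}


LHS: A ∪ B = {1, 2, 3, 4, 5, 6, 7, 8, 10, 11, 12, 13, 15, 17, 18}
(A ∪ B)' = U \ (A ∪ B) = {9, 14, 16, 19}
A' = {3, 4, 6, 9, 13, 14, 16, 17, 18, 19}, B' = {1, 2, 9, 11, 12, 14, 15, 16, 19}
Claimed RHS: A' ∪ B' = {1, 2, 3, 4, 6, 9, 11, 12, 13, 14, 15, 16, 17, 18, 19}
Identity is INVALID: LHS = {9, 14, 16, 19} but the RHS claimed here equals {1, 2, 3, 4, 6, 9, 11, 12, 13, 14, 15, 16, 17, 18, 19}. The correct form is (A ∪ B)' = A' ∩ B'.

Identity is invalid: (A ∪ B)' = {9, 14, 16, 19} but A' ∪ B' = {1, 2, 3, 4, 6, 9, 11, 12, 13, 14, 15, 16, 17, 18, 19}. The correct De Morgan law is (A ∪ B)' = A' ∩ B'.


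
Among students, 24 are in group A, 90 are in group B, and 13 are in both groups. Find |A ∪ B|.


|A ∪ B| = |A| + |B| - |A ∩ B|
= 24 + 90 - 13
= 101

|A ∪ B| = 101


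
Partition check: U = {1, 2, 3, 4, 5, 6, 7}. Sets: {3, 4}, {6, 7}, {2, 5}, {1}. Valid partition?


A partition requires: (1) non-empty parts, (2) pairwise disjoint, (3) union = U
Parts: {3, 4}, {6, 7}, {2, 5}, {1}
Union of parts: {1, 2, 3, 4, 5, 6, 7}
U = {1, 2, 3, 4, 5, 6, 7}
All non-empty? True
Pairwise disjoint? True
Covers U? True

Yes, valid partition


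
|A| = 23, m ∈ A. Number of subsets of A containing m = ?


Subsets of A containing m correspond to subsets of A \ {m}, which has 22 elements.
Count = 2^(n-1) = 2^22
= 4194304

Number of subsets containing m = 4194304


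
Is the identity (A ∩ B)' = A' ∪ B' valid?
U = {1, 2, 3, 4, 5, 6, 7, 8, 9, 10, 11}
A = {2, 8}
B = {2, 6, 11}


LHS: A ∩ B = {2}
(A ∩ B)' = U \ (A ∩ B) = {1, 3, 4, 5, 6, 7, 8, 9, 10, 11}
A' = {1, 3, 4, 5, 6, 7, 9, 10, 11}, B' = {1, 3, 4, 5, 7, 8, 9, 10}
Claimed RHS: A' ∪ B' = {1, 3, 4, 5, 6, 7, 8, 9, 10, 11}
Identity is VALID: LHS = RHS = {1, 3, 4, 5, 6, 7, 8, 9, 10, 11} ✓

Identity is valid. (A ∩ B)' = A' ∪ B' = {1, 3, 4, 5, 6, 7, 8, 9, 10, 11}


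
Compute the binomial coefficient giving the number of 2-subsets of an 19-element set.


C(n,k) = n! / (k!(n-k)!)
C(19,2) = 19! / (2!17!)
= 171

C(19,2) = 171


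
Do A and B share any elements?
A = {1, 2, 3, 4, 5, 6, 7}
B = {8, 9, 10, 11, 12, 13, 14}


Disjoint means A ∩ B = ∅.
A ∩ B = ∅
A ∩ B = ∅, so A and B are disjoint.

No — A and B share no elements (A ∩ B = ∅), so they are disjoint


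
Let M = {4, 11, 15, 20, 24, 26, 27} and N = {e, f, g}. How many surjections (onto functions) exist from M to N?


n = |M| = 7, k = |N| = 3. Surjections via inclusion-exclusion:
S(n,k) = Σ(-1)^i × C(k,i) × (k-i)^n, i=0 to k
i=0: (-1)^0×C(3,0)×3^7 = 2187
i=1: (-1)^1×C(3,1)×2^7 = -384
i=2: (-1)^2×C(3,2)×1^7 = 3
i=3: (-1)^3×C(3,3)×0^7 = 0
Total = 1806

Number of surjections = 1806


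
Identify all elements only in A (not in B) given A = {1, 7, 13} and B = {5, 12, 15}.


A = {1, 7, 13}
B = {5, 12, 15}
Region: only in A (not in B)
Elements: {1, 7, 13}

Elements only in A (not in B): {1, 7, 13}


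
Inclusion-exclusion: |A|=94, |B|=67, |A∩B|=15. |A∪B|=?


|A ∪ B| = |A| + |B| - |A ∩ B|
= 94 + 67 - 15
= 146

|A ∪ B| = 146


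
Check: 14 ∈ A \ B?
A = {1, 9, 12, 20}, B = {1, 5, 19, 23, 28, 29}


A = {1, 9, 12, 20}, B = {1, 5, 19, 23, 28, 29}
A \ B = elements in A but not in B
A \ B = {9, 12, 20}
Checking if 14 ∈ A \ B
14 is not in A \ B → False

14 ∉ A \ B


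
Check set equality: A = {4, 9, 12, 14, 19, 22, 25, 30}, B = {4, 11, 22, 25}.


Two sets are equal iff they have exactly the same elements.
A = {4, 9, 12, 14, 19, 22, 25, 30}
B = {4, 11, 22, 25}
Differences: {9, 11, 12, 14, 19, 30}
A ≠ B

No, A ≠ B


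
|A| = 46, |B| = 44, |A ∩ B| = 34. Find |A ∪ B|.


|A ∪ B| = |A| + |B| - |A ∩ B|
= 46 + 44 - 34
= 56

|A ∪ B| = 56


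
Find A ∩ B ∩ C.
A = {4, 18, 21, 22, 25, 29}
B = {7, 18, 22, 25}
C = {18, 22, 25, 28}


A ∩ B = {18, 22, 25}
(A ∩ B) ∩ C = {18, 22, 25}

A ∩ B ∩ C = {18, 22, 25}


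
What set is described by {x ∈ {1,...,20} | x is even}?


Checking each candidate:
Condition: even numbers in {1,...,20}
Result = {2, 4, 6, 8, 10, 12, 14, 16, 18, 20}

{2, 4, 6, 8, 10, 12, 14, 16, 18, 20}


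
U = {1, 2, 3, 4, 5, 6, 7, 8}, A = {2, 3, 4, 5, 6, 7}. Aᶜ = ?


Aᶜ = U \ A = elements in U but not in A
U = {1, 2, 3, 4, 5, 6, 7, 8}
A = {2, 3, 4, 5, 6, 7}
Aᶜ = {1, 8}

Aᶜ = {1, 8}


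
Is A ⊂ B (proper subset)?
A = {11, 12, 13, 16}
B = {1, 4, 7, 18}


A ⊂ B requires: A ⊆ B AND A ≠ B.
A ⊆ B? No
A ⊄ B, so A is not a proper subset.

No, A is not a proper subset of B


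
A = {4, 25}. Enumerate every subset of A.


|A| = 2, so |P(A)| = 2^2 = 4
Enumerate subsets by cardinality (0 to 2):
∅, {4}, {25}, {4, 25}

P(A) has 4 subsets: ∅, {4}, {25}, {4, 25}


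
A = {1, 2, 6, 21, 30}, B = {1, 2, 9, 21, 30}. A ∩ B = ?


A ∩ B = elements in both A and B
A = {1, 2, 6, 21, 30}
B = {1, 2, 9, 21, 30}
A ∩ B = {1, 2, 21, 30}

A ∩ B = {1, 2, 21, 30}


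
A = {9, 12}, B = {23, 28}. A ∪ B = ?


A ∪ B = all elements in A or B (or both)
A = {9, 12}
B = {23, 28}
A ∪ B = {9, 12, 23, 28}

A ∪ B = {9, 12, 23, 28}


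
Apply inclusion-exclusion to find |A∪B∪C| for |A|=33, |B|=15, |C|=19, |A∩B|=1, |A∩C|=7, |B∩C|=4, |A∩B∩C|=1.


|A∪B∪C| = |A|+|B|+|C| - |A∩B|-|A∩C|-|B∩C| + |A∩B∩C|
= 33+15+19 - 1-7-4 + 1
= 67 - 12 + 1
= 56

|A ∪ B ∪ C| = 56


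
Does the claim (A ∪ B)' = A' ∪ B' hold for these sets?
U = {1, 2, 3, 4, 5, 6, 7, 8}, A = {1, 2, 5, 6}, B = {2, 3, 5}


LHS: A ∪ B = {1, 2, 3, 5, 6}
(A ∪ B)' = U \ (A ∪ B) = {4, 7, 8}
A' = {3, 4, 7, 8}, B' = {1, 4, 6, 7, 8}
Claimed RHS: A' ∪ B' = {1, 3, 4, 6, 7, 8}
Identity is INVALID: LHS = {4, 7, 8} but the RHS claimed here equals {1, 3, 4, 6, 7, 8}. The correct form is (A ∪ B)' = A' ∩ B'.

Identity is invalid: (A ∪ B)' = {4, 7, 8} but A' ∪ B' = {1, 3, 4, 6, 7, 8}. The correct De Morgan law is (A ∪ B)' = A' ∩ B'.


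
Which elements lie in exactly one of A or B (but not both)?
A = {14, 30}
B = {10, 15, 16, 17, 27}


A △ B = (A \ B) ∪ (B \ A) = elements in exactly one of A or B
A \ B = {14, 30}
B \ A = {10, 15, 16, 17, 27}
A △ B = {10, 14, 15, 16, 17, 27, 30}

A △ B = {10, 14, 15, 16, 17, 27, 30}


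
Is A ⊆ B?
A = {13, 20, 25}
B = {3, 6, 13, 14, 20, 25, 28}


A ⊆ B means every element of A is in B.
All elements of A are in B.
So A ⊆ B.

Yes, A ⊆ B


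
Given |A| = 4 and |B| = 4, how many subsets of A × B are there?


A relation from A to B is any subset of A × B.
|A × B| = 4 × 4 = 16
# relations = 2^|A × B| = 2^16 = 65536

Number of relations = 65536


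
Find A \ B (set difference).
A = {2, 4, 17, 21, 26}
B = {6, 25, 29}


A \ B = elements in A but not in B
A = {2, 4, 17, 21, 26}
B = {6, 25, 29}
Remove from A any elements in B
A \ B = {2, 4, 17, 21, 26}

A \ B = {2, 4, 17, 21, 26}


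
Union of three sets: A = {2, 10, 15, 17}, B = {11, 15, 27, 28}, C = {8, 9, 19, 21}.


A ∪ B = {2, 10, 11, 15, 17, 27, 28}
(A ∪ B) ∪ C = {2, 8, 9, 10, 11, 15, 17, 19, 21, 27, 28}

A ∪ B ∪ C = {2, 8, 9, 10, 11, 15, 17, 19, 21, 27, 28}


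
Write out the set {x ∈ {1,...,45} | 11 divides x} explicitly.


Checking each candidate:
Condition: multiples of 11 in {1,...,45}
Result = {11, 22, 33, 44}

{11, 22, 33, 44}


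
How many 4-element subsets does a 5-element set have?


C(n,k) = n! / (k!(n-k)!)
C(5,4) = 5! / (4!1!)
= 5

C(5,4) = 5


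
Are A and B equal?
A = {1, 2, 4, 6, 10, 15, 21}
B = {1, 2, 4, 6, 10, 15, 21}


Two sets are equal iff they have exactly the same elements.
A = {1, 2, 4, 6, 10, 15, 21}
B = {1, 2, 4, 6, 10, 15, 21}
Same elements → A = B

Yes, A = B


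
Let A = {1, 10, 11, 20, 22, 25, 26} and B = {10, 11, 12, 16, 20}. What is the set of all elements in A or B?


A ∪ B = all elements in A or B (or both)
A = {1, 10, 11, 20, 22, 25, 26}
B = {10, 11, 12, 16, 20}
A ∪ B = {1, 10, 11, 12, 16, 20, 22, 25, 26}

A ∪ B = {1, 10, 11, 12, 16, 20, 22, 25, 26}


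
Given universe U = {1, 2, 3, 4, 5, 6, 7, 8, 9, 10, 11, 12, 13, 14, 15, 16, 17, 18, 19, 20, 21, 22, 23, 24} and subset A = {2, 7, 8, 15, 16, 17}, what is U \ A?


Aᶜ = U \ A = elements in U but not in A
U = {1, 2, 3, 4, 5, 6, 7, 8, 9, 10, 11, 12, 13, 14, 15, 16, 17, 18, 19, 20, 21, 22, 23, 24}
A = {2, 7, 8, 15, 16, 17}
Aᶜ = {1, 3, 4, 5, 6, 9, 10, 11, 12, 13, 14, 18, 19, 20, 21, 22, 23, 24}

Aᶜ = {1, 3, 4, 5, 6, 9, 10, 11, 12, 13, 14, 18, 19, 20, 21, 22, 23, 24}


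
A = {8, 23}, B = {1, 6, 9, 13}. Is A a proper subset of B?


A ⊂ B requires: A ⊆ B AND A ≠ B.
A ⊆ B? No
A ⊄ B, so A is not a proper subset.

No, A is not a proper subset of B


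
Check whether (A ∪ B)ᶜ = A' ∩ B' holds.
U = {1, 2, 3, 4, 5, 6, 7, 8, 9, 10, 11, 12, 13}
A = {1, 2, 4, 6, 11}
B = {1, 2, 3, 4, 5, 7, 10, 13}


LHS: A ∪ B = {1, 2, 3, 4, 5, 6, 7, 10, 11, 13}
(A ∪ B)' = U \ (A ∪ B) = {8, 9, 12}
A' = {3, 5, 7, 8, 9, 10, 12, 13}, B' = {6, 8, 9, 11, 12}
Claimed RHS: A' ∩ B' = {8, 9, 12}
Identity is VALID: LHS = RHS = {8, 9, 12} ✓

Identity is valid. (A ∪ B)' = A' ∩ B' = {8, 9, 12}


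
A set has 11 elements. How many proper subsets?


Total subsets = 2^n = 2^11 = 2048
Proper subsets exclude the set itself: 2^n - 1
= 2048 - 1
= 2047

Number of proper subsets = 2047


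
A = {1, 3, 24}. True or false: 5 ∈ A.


A = {1, 3, 24}
Checking if 5 is in A
5 is not in A → False

5 ∉ A


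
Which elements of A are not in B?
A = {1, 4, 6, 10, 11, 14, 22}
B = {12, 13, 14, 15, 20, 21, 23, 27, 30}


A \ B = elements in A but not in B
A = {1, 4, 6, 10, 11, 14, 22}
B = {12, 13, 14, 15, 20, 21, 23, 27, 30}
Remove from A any elements in B
A \ B = {1, 4, 6, 10, 11, 22}

A \ B = {1, 4, 6, 10, 11, 22}


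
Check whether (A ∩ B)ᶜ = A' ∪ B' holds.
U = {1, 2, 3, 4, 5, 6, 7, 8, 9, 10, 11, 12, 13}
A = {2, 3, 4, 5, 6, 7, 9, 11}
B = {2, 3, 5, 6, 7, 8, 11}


LHS: A ∩ B = {2, 3, 5, 6, 7, 11}
(A ∩ B)' = U \ (A ∩ B) = {1, 4, 8, 9, 10, 12, 13}
A' = {1, 8, 10, 12, 13}, B' = {1, 4, 9, 10, 12, 13}
Claimed RHS: A' ∪ B' = {1, 4, 8, 9, 10, 12, 13}
Identity is VALID: LHS = RHS = {1, 4, 8, 9, 10, 12, 13} ✓

Identity is valid. (A ∩ B)' = A' ∪ B' = {1, 4, 8, 9, 10, 12, 13}


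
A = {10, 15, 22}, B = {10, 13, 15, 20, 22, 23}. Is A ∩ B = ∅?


Disjoint means A ∩ B = ∅.
A ∩ B = {10, 15, 22}
A ∩ B ≠ ∅, so A and B are NOT disjoint.

No, A and B are not disjoint (A ∩ B = {10, 15, 22})


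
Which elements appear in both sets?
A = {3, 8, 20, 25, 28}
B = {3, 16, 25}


A ∩ B = elements in both A and B
A = {3, 8, 20, 25, 28}
B = {3, 16, 25}
A ∩ B = {3, 25}

A ∩ B = {3, 25}


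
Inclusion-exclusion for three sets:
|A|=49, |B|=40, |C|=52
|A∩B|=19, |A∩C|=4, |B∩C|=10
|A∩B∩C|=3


|A∪B∪C| = |A|+|B|+|C| - |A∩B|-|A∩C|-|B∩C| + |A∩B∩C|
= 49+40+52 - 19-4-10 + 3
= 141 - 33 + 3
= 111

|A ∪ B ∪ C| = 111


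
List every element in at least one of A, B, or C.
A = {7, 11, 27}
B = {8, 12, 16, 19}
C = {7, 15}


A ∪ B = {7, 8, 11, 12, 16, 19, 27}
(A ∪ B) ∪ C = {7, 8, 11, 12, 15, 16, 19, 27}

A ∪ B ∪ C = {7, 8, 11, 12, 15, 16, 19, 27}


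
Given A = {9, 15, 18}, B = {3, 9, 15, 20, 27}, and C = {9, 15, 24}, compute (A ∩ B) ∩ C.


A ∩ B = {9, 15}
(A ∩ B) ∩ C = {9, 15}

A ∩ B ∩ C = {9, 15}


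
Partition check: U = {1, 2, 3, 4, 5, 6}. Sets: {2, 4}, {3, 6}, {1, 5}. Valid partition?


A partition requires: (1) non-empty parts, (2) pairwise disjoint, (3) union = U
Parts: {2, 4}, {3, 6}, {1, 5}
Union of parts: {1, 2, 3, 4, 5, 6}
U = {1, 2, 3, 4, 5, 6}
All non-empty? True
Pairwise disjoint? True
Covers U? True

Yes, valid partition


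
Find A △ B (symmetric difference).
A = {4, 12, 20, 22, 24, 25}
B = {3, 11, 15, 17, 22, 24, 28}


A △ B = (A \ B) ∪ (B \ A) = elements in exactly one of A or B
A \ B = {4, 12, 20, 25}
B \ A = {3, 11, 15, 17, 28}
A △ B = {3, 4, 11, 12, 15, 17, 20, 25, 28}

A △ B = {3, 4, 11, 12, 15, 17, 20, 25, 28}


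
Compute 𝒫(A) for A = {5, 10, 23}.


|A| = 3, so |P(A)| = 2^3 = 8
Enumerate subsets by cardinality (0 to 3):
∅, {5}, {10}, {23}, {5, 10}, {5, 23}, {10, 23}, {5, 10, 23}

P(A) has 8 subsets: ∅, {5}, {10}, {23}, {5, 10}, {5, 23}, {10, 23}, {5, 10, 23}


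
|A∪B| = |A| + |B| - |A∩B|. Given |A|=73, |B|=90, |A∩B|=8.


|A ∪ B| = |A| + |B| - |A ∩ B|
= 73 + 90 - 8
= 155

|A ∪ B| = 155


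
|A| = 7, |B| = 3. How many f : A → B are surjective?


n = |A| = 7, k = |B| = 3. Surjections via inclusion-exclusion:
S(n,k) = Σ(-1)^i × C(k,i) × (k-i)^n, i=0 to k
i=0: (-1)^0×C(3,0)×3^7 = 2187
i=1: (-1)^1×C(3,1)×2^7 = -384
i=2: (-1)^2×C(3,2)×1^7 = 3
i=3: (-1)^3×C(3,3)×0^7 = 0
Total = 1806

Number of surjections = 1806


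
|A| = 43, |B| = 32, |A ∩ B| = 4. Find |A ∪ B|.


|A ∪ B| = |A| + |B| - |A ∩ B|
= 43 + 32 - 4
= 71

|A ∪ B| = 71


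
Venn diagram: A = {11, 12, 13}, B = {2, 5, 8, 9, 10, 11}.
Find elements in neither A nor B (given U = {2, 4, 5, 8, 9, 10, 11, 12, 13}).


A = {11, 12, 13}
B = {2, 5, 8, 9, 10, 11}
Region: in neither A nor B (given U = {2, 4, 5, 8, 9, 10, 11, 12, 13})
Elements: {4}

Elements in neither A nor B (given U = {2, 4, 5, 8, 9, 10, 11, 12, 13}): {4}


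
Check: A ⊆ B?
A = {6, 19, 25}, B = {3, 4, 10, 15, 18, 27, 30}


A ⊆ B means every element of A is in B.
Elements in A not in B: {6, 19, 25}
So A ⊄ B.

No, A ⊄ B


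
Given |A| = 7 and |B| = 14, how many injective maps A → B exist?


An injection sends each of |A| = 7 inputs to a distinct output in B.
# injections = |B|·(|B|-1)·…·(|B|-|A|+1) = 14! / (14 - 7)!
= 14 × 13 × 12 × 11 × 10 × 9 × 8
= 17297280

Number of injections = 17297280


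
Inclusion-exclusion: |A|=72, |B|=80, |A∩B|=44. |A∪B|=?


|A ∪ B| = |A| + |B| - |A ∩ B|
= 72 + 80 - 44
= 108

|A ∪ B| = 108


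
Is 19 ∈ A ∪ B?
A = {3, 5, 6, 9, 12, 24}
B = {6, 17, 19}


A = {3, 5, 6, 9, 12, 24}, B = {6, 17, 19}
A ∪ B = all elements in A or B
A ∪ B = {3, 5, 6, 9, 12, 17, 19, 24}
Checking if 19 ∈ A ∪ B
19 is in A ∪ B → True

19 ∈ A ∪ B


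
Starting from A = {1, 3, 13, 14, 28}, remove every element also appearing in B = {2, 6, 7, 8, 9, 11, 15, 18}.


A \ B = elements in A but not in B
A = {1, 3, 13, 14, 28}
B = {2, 6, 7, 8, 9, 11, 15, 18}
Remove from A any elements in B
A \ B = {1, 3, 13, 14, 28}

A \ B = {1, 3, 13, 14, 28}


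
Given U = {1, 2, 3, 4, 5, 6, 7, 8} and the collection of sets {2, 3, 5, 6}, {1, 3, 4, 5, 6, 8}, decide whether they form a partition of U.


A partition requires: (1) non-empty parts, (2) pairwise disjoint, (3) union = U
Parts: {2, 3, 5, 6}, {1, 3, 4, 5, 6, 8}
Union of parts: {1, 2, 3, 4, 5, 6, 8}
U = {1, 2, 3, 4, 5, 6, 7, 8}
All non-empty? True
Pairwise disjoint? False
Covers U? False

No, not a valid partition


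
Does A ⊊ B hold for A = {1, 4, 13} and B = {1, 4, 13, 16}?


A ⊂ B requires: A ⊆ B AND A ≠ B.
A ⊆ B? Yes
A = B? No
A ⊂ B: Yes (A is a proper subset of B)

Yes, A ⊂ B


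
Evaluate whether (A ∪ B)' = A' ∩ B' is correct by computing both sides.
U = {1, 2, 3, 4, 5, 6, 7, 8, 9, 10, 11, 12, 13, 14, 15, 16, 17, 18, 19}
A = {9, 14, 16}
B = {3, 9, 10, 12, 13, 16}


LHS: A ∪ B = {3, 9, 10, 12, 13, 14, 16}
(A ∪ B)' = U \ (A ∪ B) = {1, 2, 4, 5, 6, 7, 8, 11, 15, 17, 18, 19}
A' = {1, 2, 3, 4, 5, 6, 7, 8, 10, 11, 12, 13, 15, 17, 18, 19}, B' = {1, 2, 4, 5, 6, 7, 8, 11, 14, 15, 17, 18, 19}
Claimed RHS: A' ∩ B' = {1, 2, 4, 5, 6, 7, 8, 11, 15, 17, 18, 19}
Identity is VALID: LHS = RHS = {1, 2, 4, 5, 6, 7, 8, 11, 15, 17, 18, 19} ✓

Identity is valid. (A ∪ B)' = A' ∩ B' = {1, 2, 4, 5, 6, 7, 8, 11, 15, 17, 18, 19}


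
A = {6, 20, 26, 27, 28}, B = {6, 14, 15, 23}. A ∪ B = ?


A ∪ B = all elements in A or B (or both)
A = {6, 20, 26, 27, 28}
B = {6, 14, 15, 23}
A ∪ B = {6, 14, 15, 20, 23, 26, 27, 28}

A ∪ B = {6, 14, 15, 20, 23, 26, 27, 28}


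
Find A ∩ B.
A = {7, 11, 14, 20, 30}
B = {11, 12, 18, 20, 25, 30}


A ∩ B = elements in both A and B
A = {7, 11, 14, 20, 30}
B = {11, 12, 18, 20, 25, 30}
A ∩ B = {11, 20, 30}

A ∩ B = {11, 20, 30}


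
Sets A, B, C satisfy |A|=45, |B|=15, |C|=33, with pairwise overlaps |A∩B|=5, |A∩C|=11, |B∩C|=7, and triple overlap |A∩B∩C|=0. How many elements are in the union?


|A∪B∪C| = |A|+|B|+|C| - |A∩B|-|A∩C|-|B∩C| + |A∩B∩C|
= 45+15+33 - 5-11-7 + 0
= 93 - 23 + 0
= 70

|A ∪ B ∪ C| = 70


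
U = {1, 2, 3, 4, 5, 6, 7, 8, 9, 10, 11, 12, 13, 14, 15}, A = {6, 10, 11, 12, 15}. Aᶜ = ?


Aᶜ = U \ A = elements in U but not in A
U = {1, 2, 3, 4, 5, 6, 7, 8, 9, 10, 11, 12, 13, 14, 15}
A = {6, 10, 11, 12, 15}
Aᶜ = {1, 2, 3, 4, 5, 7, 8, 9, 13, 14}

Aᶜ = {1, 2, 3, 4, 5, 7, 8, 9, 13, 14}


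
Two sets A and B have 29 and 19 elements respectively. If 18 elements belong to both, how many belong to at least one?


|A ∪ B| = |A| + |B| - |A ∩ B|
= 29 + 19 - 18
= 30

|A ∪ B| = 30


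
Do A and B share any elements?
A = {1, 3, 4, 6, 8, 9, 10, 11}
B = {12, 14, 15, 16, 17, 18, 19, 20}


Disjoint means A ∩ B = ∅.
A ∩ B = ∅
A ∩ B = ∅, so A and B are disjoint.

No — A and B share no elements (A ∩ B = ∅), so they are disjoint


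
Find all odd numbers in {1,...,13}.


Checking each candidate:
Condition: odd numbers in {1,...,13}
Result = {1, 3, 5, 7, 9, 11, 13}

{1, 3, 5, 7, 9, 11, 13}


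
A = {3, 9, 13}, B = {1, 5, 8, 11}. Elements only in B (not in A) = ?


A = {3, 9, 13}
B = {1, 5, 8, 11}
Region: only in B (not in A)
Elements: {1, 5, 8, 11}

Elements only in B (not in A): {1, 5, 8, 11}


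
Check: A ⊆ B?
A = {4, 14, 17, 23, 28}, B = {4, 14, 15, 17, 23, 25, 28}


A ⊆ B means every element of A is in B.
All elements of A are in B.
So A ⊆ B.

Yes, A ⊆ B


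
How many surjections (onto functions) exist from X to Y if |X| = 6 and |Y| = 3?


n = |X| = 6, k = |Y| = 3. Surjections via inclusion-exclusion:
S(n,k) = Σ(-1)^i × C(k,i) × (k-i)^n, i=0 to k
i=0: (-1)^0×C(3,0)×3^6 = 729
i=1: (-1)^1×C(3,1)×2^6 = -192
i=2: (-1)^2×C(3,2)×1^6 = 3
i=3: (-1)^3×C(3,3)×0^6 = 0
Total = 540

Number of surjections = 540


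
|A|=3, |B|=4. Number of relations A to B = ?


A relation from A to B is any subset of A × B.
|A × B| = 3 × 4 = 12
# relations = 2^|A × B| = 2^12 = 4096

Number of relations = 4096


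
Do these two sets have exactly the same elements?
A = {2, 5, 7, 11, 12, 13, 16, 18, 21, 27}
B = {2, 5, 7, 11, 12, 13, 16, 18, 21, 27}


Two sets are equal iff they have exactly the same elements.
A = {2, 5, 7, 11, 12, 13, 16, 18, 21, 27}
B = {2, 5, 7, 11, 12, 13, 16, 18, 21, 27}
Same elements → A = B

Yes, A = B


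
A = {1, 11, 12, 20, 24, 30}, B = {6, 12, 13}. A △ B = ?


A △ B = (A \ B) ∪ (B \ A) = elements in exactly one of A or B
A \ B = {1, 11, 20, 24, 30}
B \ A = {6, 13}
A △ B = {1, 6, 11, 13, 20, 24, 30}

A △ B = {1, 6, 11, 13, 20, 24, 30}


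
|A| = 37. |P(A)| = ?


Number of subsets = 2^n
= 2^37
= 137438953472

|P(A)| = 137438953472


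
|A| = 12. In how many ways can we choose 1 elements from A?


C(n,k) = n! / (k!(n-k)!)
C(12,1) = 12! / (1!11!)
= 12

C(12,1) = 12


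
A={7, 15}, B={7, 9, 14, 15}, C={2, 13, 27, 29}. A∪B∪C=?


A ∪ B = {7, 9, 14, 15}
(A ∪ B) ∪ C = {2, 7, 9, 13, 14, 15, 27, 29}

A ∪ B ∪ C = {2, 7, 9, 13, 14, 15, 27, 29}


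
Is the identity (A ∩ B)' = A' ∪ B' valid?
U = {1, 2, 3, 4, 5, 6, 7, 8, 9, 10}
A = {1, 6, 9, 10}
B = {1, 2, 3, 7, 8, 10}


LHS: A ∩ B = {1, 10}
(A ∩ B)' = U \ (A ∩ B) = {2, 3, 4, 5, 6, 7, 8, 9}
A' = {2, 3, 4, 5, 7, 8}, B' = {4, 5, 6, 9}
Claimed RHS: A' ∪ B' = {2, 3, 4, 5, 6, 7, 8, 9}
Identity is VALID: LHS = RHS = {2, 3, 4, 5, 6, 7, 8, 9} ✓

Identity is valid. (A ∩ B)' = A' ∪ B' = {2, 3, 4, 5, 6, 7, 8, 9}


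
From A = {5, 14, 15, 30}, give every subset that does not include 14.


A subset of A that omits 14 is a subset of A \ {14}, so there are 2^(n-1) = 2^3 = 8 of them.
Subsets excluding 14: ∅, {5}, {15}, {30}, {5, 15}, {5, 30}, {15, 30}, {5, 15, 30}

Subsets excluding 14 (8 total): ∅, {5}, {15}, {30}, {5, 15}, {5, 30}, {15, 30}, {5, 15, 30}


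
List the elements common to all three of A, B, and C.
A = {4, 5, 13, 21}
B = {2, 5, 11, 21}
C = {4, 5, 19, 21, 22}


A ∩ B = {5, 21}
(A ∩ B) ∩ C = {5, 21}

A ∩ B ∩ C = {5, 21}


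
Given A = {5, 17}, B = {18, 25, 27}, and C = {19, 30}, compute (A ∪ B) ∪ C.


A ∪ B = {5, 17, 18, 25, 27}
(A ∪ B) ∪ C = {5, 17, 18, 19, 25, 27, 30}

A ∪ B ∪ C = {5, 17, 18, 19, 25, 27, 30}


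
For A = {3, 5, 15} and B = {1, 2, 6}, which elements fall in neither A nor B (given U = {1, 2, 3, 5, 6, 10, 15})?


A = {3, 5, 15}
B = {1, 2, 6}
Region: in neither A nor B (given U = {1, 2, 3, 5, 6, 10, 15})
Elements: {10}

Elements in neither A nor B (given U = {1, 2, 3, 5, 6, 10, 15}): {10}


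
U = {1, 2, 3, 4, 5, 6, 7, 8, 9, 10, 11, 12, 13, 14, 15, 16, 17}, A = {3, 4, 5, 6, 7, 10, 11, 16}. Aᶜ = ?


Aᶜ = U \ A = elements in U but not in A
U = {1, 2, 3, 4, 5, 6, 7, 8, 9, 10, 11, 12, 13, 14, 15, 16, 17}
A = {3, 4, 5, 6, 7, 10, 11, 16}
Aᶜ = {1, 2, 8, 9, 12, 13, 14, 15, 17}

Aᶜ = {1, 2, 8, 9, 12, 13, 14, 15, 17}


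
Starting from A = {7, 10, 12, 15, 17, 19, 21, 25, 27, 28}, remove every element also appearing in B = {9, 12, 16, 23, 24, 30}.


A \ B = elements in A but not in B
A = {7, 10, 12, 15, 17, 19, 21, 25, 27, 28}
B = {9, 12, 16, 23, 24, 30}
Remove from A any elements in B
A \ B = {7, 10, 15, 17, 19, 21, 25, 27, 28}

A \ B = {7, 10, 15, 17, 19, 21, 25, 27, 28}


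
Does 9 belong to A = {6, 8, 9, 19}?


A = {6, 8, 9, 19}
Checking if 9 is in A
9 is in A → True

9 ∈ A


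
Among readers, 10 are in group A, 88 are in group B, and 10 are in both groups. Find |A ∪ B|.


|A ∪ B| = |A| + |B| - |A ∩ B|
= 10 + 88 - 10
= 88

|A ∪ B| = 88


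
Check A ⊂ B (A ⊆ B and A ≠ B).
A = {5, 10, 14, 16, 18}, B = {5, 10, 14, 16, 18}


A ⊂ B requires: A ⊆ B AND A ≠ B.
A ⊆ B? Yes
A = B? Yes
A = B, so A is not a PROPER subset.

No, A is not a proper subset of B


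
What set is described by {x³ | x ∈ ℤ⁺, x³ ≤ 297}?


Checking each candidate:
Condition: positive perfect cubes ≤ 297
Result = {1, 8, 27, 64, 125, 216}

{1, 8, 27, 64, 125, 216}


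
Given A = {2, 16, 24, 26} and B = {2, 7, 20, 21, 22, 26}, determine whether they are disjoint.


Disjoint means A ∩ B = ∅.
A ∩ B = {2, 26}
A ∩ B ≠ ∅, so A and B are NOT disjoint.

No, A and B are not disjoint (A ∩ B = {2, 26})


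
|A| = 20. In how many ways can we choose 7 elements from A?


C(n,k) = n! / (k!(n-k)!)
C(20,7) = 20! / (7!13!)
= 77520

C(20,7) = 77520


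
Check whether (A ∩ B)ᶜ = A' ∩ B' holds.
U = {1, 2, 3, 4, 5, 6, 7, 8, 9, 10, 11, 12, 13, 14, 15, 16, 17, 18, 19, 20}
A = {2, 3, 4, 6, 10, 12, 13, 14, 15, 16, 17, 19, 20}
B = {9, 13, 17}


LHS: A ∩ B = {13, 17}
(A ∩ B)' = U \ (A ∩ B) = {1, 2, 3, 4, 5, 6, 7, 8, 9, 10, 11, 12, 14, 15, 16, 18, 19, 20}
A' = {1, 5, 7, 8, 9, 11, 18}, B' = {1, 2, 3, 4, 5, 6, 7, 8, 10, 11, 12, 14, 15, 16, 18, 19, 20}
Claimed RHS: A' ∩ B' = {1, 5, 7, 8, 11, 18}
Identity is INVALID: LHS = {1, 2, 3, 4, 5, 6, 7, 8, 9, 10, 11, 12, 14, 15, 16, 18, 19, 20} but the RHS claimed here equals {1, 5, 7, 8, 11, 18}. The correct form is (A ∩ B)' = A' ∪ B'.

Identity is invalid: (A ∩ B)' = {1, 2, 3, 4, 5, 6, 7, 8, 9, 10, 11, 12, 14, 15, 16, 18, 19, 20} but A' ∩ B' = {1, 5, 7, 8, 11, 18}. The correct De Morgan law is (A ∩ B)' = A' ∪ B'.


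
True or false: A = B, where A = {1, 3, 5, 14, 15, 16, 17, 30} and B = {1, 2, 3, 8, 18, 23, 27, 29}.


Two sets are equal iff they have exactly the same elements.
A = {1, 3, 5, 14, 15, 16, 17, 30}
B = {1, 2, 3, 8, 18, 23, 27, 29}
Differences: {2, 5, 8, 14, 15, 16, 17, 18, 23, 27, 29, 30}
A ≠ B

No, A ≠ B


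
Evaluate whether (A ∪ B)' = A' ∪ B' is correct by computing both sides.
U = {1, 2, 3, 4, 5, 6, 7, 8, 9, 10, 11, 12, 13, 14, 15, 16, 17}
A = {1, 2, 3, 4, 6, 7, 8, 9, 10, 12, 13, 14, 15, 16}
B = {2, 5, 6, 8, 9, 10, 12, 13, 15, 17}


LHS: A ∪ B = {1, 2, 3, 4, 5, 6, 7, 8, 9, 10, 12, 13, 14, 15, 16, 17}
(A ∪ B)' = U \ (A ∪ B) = {11}
A' = {5, 11, 17}, B' = {1, 3, 4, 7, 11, 14, 16}
Claimed RHS: A' ∪ B' = {1, 3, 4, 5, 7, 11, 14, 16, 17}
Identity is INVALID: LHS = {11} but the RHS claimed here equals {1, 3, 4, 5, 7, 11, 14, 16, 17}. The correct form is (A ∪ B)' = A' ∩ B'.

Identity is invalid: (A ∪ B)' = {11} but A' ∪ B' = {1, 3, 4, 5, 7, 11, 14, 16, 17}. The correct De Morgan law is (A ∪ B)' = A' ∩ B'.


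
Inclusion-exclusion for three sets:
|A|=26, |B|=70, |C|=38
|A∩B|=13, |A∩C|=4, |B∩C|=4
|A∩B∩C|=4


|A∪B∪C| = |A|+|B|+|C| - |A∩B|-|A∩C|-|B∩C| + |A∩B∩C|
= 26+70+38 - 13-4-4 + 4
= 134 - 21 + 4
= 117

|A ∪ B ∪ C| = 117


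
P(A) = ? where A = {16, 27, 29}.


|A| = 3, so |P(A)| = 2^3 = 8
Enumerate subsets by cardinality (0 to 3):
∅, {16}, {27}, {29}, {16, 27}, {16, 29}, {27, 29}, {16, 27, 29}

P(A) has 8 subsets: ∅, {16}, {27}, {29}, {16, 27}, {16, 29}, {27, 29}, {16, 27, 29}


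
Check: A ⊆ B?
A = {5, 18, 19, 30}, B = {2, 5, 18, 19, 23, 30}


A ⊆ B means every element of A is in B.
All elements of A are in B.
So A ⊆ B.

Yes, A ⊆ B


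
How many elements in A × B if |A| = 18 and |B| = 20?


|A × B| = |A| × |B|
= 18 × 20
= 360

|A × B| = 360


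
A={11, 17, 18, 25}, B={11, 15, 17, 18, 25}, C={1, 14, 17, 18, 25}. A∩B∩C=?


A ∩ B = {11, 17, 18, 25}
(A ∩ B) ∩ C = {17, 18, 25}

A ∩ B ∩ C = {17, 18, 25}


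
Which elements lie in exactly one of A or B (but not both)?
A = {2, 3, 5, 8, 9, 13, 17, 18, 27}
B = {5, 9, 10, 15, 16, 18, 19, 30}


A △ B = (A \ B) ∪ (B \ A) = elements in exactly one of A or B
A \ B = {2, 3, 8, 13, 17, 27}
B \ A = {10, 15, 16, 19, 30}
A △ B = {2, 3, 8, 10, 13, 15, 16, 17, 19, 27, 30}

A △ B = {2, 3, 8, 10, 13, 15, 16, 17, 19, 27, 30}


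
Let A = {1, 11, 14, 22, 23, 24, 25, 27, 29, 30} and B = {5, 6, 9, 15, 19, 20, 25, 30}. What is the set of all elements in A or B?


A ∪ B = all elements in A or B (or both)
A = {1, 11, 14, 22, 23, 24, 25, 27, 29, 30}
B = {5, 6, 9, 15, 19, 20, 25, 30}
A ∪ B = {1, 5, 6, 9, 11, 14, 15, 19, 20, 22, 23, 24, 25, 27, 29, 30}

A ∪ B = {1, 5, 6, 9, 11, 14, 15, 19, 20, 22, 23, 24, 25, 27, 29, 30}


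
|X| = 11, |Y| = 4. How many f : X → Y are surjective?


n = |X| = 11, k = |Y| = 4. Surjections via inclusion-exclusion:
S(n,k) = Σ(-1)^i × C(k,i) × (k-i)^n, i=0 to k
i=0: (-1)^0×C(4,0)×4^11 = 4194304
i=1: (-1)^1×C(4,1)×3^11 = -708588
i=2: (-1)^2×C(4,2)×2^11 = 12288
i=3: (-1)^3×C(4,3)×1^11 = -4
i=4: (-1)^4×C(4,4)×0^11 = 0
Total = 3498000

Number of surjections = 3498000


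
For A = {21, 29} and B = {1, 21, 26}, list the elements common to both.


A ∩ B = elements in both A and B
A = {21, 29}
B = {1, 21, 26}
A ∩ B = {21}

A ∩ B = {21}


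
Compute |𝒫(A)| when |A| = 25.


Number of subsets = 2^n
= 2^25
= 33554432

|P(A)| = 33554432


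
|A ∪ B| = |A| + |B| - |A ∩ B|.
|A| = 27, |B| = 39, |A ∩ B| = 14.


|A ∪ B| = |A| + |B| - |A ∩ B|
= 27 + 39 - 14
= 52

|A ∪ B| = 52


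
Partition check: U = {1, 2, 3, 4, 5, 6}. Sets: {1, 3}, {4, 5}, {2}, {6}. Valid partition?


A partition requires: (1) non-empty parts, (2) pairwise disjoint, (3) union = U
Parts: {1, 3}, {4, 5}, {2}, {6}
Union of parts: {1, 2, 3, 4, 5, 6}
U = {1, 2, 3, 4, 5, 6}
All non-empty? True
Pairwise disjoint? True
Covers U? True

Yes, valid partition


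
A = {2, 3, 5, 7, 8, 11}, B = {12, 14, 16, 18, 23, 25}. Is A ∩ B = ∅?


Disjoint means A ∩ B = ∅.
A ∩ B = ∅
A ∩ B = ∅, so A and B are disjoint.

Yes, A and B are disjoint


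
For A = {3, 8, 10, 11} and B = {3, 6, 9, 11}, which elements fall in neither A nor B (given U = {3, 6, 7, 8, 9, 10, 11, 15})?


A = {3, 8, 10, 11}
B = {3, 6, 9, 11}
Region: in neither A nor B (given U = {3, 6, 7, 8, 9, 10, 11, 15})
Elements: {7, 15}

Elements in neither A nor B (given U = {3, 6, 7, 8, 9, 10, 11, 15}): {7, 15}


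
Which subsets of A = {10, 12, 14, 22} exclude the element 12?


A subset of A that omits 12 is a subset of A \ {12}, so there are 2^(n-1) = 2^3 = 8 of them.
Subsets excluding 12: ∅, {10}, {14}, {22}, {10, 14}, {10, 22}, {14, 22}, {10, 14, 22}

Subsets excluding 12 (8 total): ∅, {10}, {14}, {22}, {10, 14}, {10, 22}, {14, 22}, {10, 14, 22}


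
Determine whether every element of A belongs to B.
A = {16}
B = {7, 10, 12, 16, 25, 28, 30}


A ⊆ B means every element of A is in B.
All elements of A are in B.
So A ⊆ B.

Yes, A ⊆ B


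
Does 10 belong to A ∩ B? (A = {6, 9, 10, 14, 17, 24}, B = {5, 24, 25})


A = {6, 9, 10, 14, 17, 24}, B = {5, 24, 25}
A ∩ B = elements in both A and B
A ∩ B = {24}
Checking if 10 ∈ A ∩ B
10 is not in A ∩ B → False

10 ∉ A ∩ B


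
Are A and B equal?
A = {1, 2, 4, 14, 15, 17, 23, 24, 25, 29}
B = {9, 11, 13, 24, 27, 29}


Two sets are equal iff they have exactly the same elements.
A = {1, 2, 4, 14, 15, 17, 23, 24, 25, 29}
B = {9, 11, 13, 24, 27, 29}
Differences: {1, 2, 4, 9, 11, 13, 14, 15, 17, 23, 25, 27}
A ≠ B

No, A ≠ B


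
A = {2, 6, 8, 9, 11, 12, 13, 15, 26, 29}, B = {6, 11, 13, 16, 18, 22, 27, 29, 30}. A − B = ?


A \ B = elements in A but not in B
A = {2, 6, 8, 9, 11, 12, 13, 15, 26, 29}
B = {6, 11, 13, 16, 18, 22, 27, 29, 30}
Remove from A any elements in B
A \ B = {2, 8, 9, 12, 15, 26}

A \ B = {2, 8, 9, 12, 15, 26}


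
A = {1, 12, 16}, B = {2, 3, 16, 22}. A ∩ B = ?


A ∩ B = elements in both A and B
A = {1, 12, 16}
B = {2, 3, 16, 22}
A ∩ B = {16}

A ∩ B = {16}


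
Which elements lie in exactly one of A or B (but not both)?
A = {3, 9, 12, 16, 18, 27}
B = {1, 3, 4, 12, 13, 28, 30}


A △ B = (A \ B) ∪ (B \ A) = elements in exactly one of A or B
A \ B = {9, 16, 18, 27}
B \ A = {1, 4, 13, 28, 30}
A △ B = {1, 4, 9, 13, 16, 18, 27, 28, 30}

A △ B = {1, 4, 9, 13, 16, 18, 27, 28, 30}


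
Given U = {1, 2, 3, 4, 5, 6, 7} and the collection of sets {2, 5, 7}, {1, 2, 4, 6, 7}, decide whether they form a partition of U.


A partition requires: (1) non-empty parts, (2) pairwise disjoint, (3) union = U
Parts: {2, 5, 7}, {1, 2, 4, 6, 7}
Union of parts: {1, 2, 4, 5, 6, 7}
U = {1, 2, 3, 4, 5, 6, 7}
All non-empty? True
Pairwise disjoint? False
Covers U? False

No, not a valid partition


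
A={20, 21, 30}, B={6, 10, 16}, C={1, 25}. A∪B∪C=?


A ∪ B = {6, 10, 16, 20, 21, 30}
(A ∪ B) ∪ C = {1, 6, 10, 16, 20, 21, 25, 30}

A ∪ B ∪ C = {1, 6, 10, 16, 20, 21, 25, 30}


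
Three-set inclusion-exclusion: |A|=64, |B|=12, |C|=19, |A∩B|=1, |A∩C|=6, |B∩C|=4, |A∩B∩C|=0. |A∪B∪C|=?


|A∪B∪C| = |A|+|B|+|C| - |A∩B|-|A∩C|-|B∩C| + |A∩B∩C|
= 64+12+19 - 1-6-4 + 0
= 95 - 11 + 0
= 84

|A ∪ B ∪ C| = 84


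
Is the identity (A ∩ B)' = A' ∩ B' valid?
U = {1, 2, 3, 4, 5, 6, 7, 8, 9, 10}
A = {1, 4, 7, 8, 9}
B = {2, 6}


LHS: A ∩ B = ∅
(A ∩ B)' = U \ (A ∩ B) = {1, 2, 3, 4, 5, 6, 7, 8, 9, 10}
A' = {2, 3, 5, 6, 10}, B' = {1, 3, 4, 5, 7, 8, 9, 10}
Claimed RHS: A' ∩ B' = {3, 5, 10}
Identity is INVALID: LHS = {1, 2, 3, 4, 5, 6, 7, 8, 9, 10} but the RHS claimed here equals {3, 5, 10}. The correct form is (A ∩ B)' = A' ∪ B'.

Identity is invalid: (A ∩ B)' = {1, 2, 3, 4, 5, 6, 7, 8, 9, 10} but A' ∩ B' = {3, 5, 10}. The correct De Morgan law is (A ∩ B)' = A' ∪ B'.


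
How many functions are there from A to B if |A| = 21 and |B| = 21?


Each of |A| = 21 inputs maps to any of |B| = 21 outputs.
# functions = |B|^|A| = 21^21
= 5842587018385982521381124421

Number of functions = 5842587018385982521381124421


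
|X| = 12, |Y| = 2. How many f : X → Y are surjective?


n = |X| = 12, k = |Y| = 2. Surjections via inclusion-exclusion:
S(n,k) = Σ(-1)^i × C(k,i) × (k-i)^n, i=0 to k
i=0: (-1)^0×C(2,0)×2^12 = 4096
i=1: (-1)^1×C(2,1)×1^12 = -2
i=2: (-1)^2×C(2,2)×0^12 = 0
Total = 4094

Number of surjections = 4094


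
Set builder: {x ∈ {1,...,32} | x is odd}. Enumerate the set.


Checking each candidate:
Condition: odd numbers in {1,...,32}
Result = {1, 3, 5, 7, 9, 11, 13, 15, 17, 19, 21, 23, 25, 27, 29, 31}

{1, 3, 5, 7, 9, 11, 13, 15, 17, 19, 21, 23, 25, 27, 29, 31}


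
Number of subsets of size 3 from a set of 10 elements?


C(n,k) = n! / (k!(n-k)!)
C(10,3) = 10! / (3!7!)
= 120

C(10,3) = 120


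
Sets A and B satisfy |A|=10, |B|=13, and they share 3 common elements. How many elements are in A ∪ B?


|A ∪ B| = |A| + |B| - |A ∩ B|
= 10 + 13 - 3
= 20

|A ∪ B| = 20


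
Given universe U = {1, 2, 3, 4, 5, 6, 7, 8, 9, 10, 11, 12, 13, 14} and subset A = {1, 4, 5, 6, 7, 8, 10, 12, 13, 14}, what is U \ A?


Aᶜ = U \ A = elements in U but not in A
U = {1, 2, 3, 4, 5, 6, 7, 8, 9, 10, 11, 12, 13, 14}
A = {1, 4, 5, 6, 7, 8, 10, 12, 13, 14}
Aᶜ = {2, 3, 9, 11}

Aᶜ = {2, 3, 9, 11}


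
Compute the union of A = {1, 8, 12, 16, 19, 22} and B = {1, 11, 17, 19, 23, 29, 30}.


A ∪ B = all elements in A or B (or both)
A = {1, 8, 12, 16, 19, 22}
B = {1, 11, 17, 19, 23, 29, 30}
A ∪ B = {1, 8, 11, 12, 16, 17, 19, 22, 23, 29, 30}

A ∪ B = {1, 8, 11, 12, 16, 17, 19, 22, 23, 29, 30}


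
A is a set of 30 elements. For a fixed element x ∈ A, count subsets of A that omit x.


Subsets of A avoiding x are subsets of A \ {x}, which has 29 elements.
Count = 2^(n-1) = 2^29
= 536870912

Number of subsets avoiding x = 536870912


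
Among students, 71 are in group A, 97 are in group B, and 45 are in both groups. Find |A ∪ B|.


|A ∪ B| = |A| + |B| - |A ∩ B|
= 71 + 97 - 45
= 123

|A ∪ B| = 123
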